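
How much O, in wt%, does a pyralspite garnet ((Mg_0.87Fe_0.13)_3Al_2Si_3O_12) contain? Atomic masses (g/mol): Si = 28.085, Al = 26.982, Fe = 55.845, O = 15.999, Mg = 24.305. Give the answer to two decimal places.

46.22 wt%

Molar mass of (Mg_0.87Fe_0.13)_3Al_2Si_3O_12: 2.61·24.305 + 0.39·55.845 + 2·26.982 + 3·28.085 + 12·15.999 = 415.423 g/mol.
Mass of O per formula unit: 12 × 15.999 = 191.988 g.
Weight fraction O = 191.988 / 415.423 = 0.4622.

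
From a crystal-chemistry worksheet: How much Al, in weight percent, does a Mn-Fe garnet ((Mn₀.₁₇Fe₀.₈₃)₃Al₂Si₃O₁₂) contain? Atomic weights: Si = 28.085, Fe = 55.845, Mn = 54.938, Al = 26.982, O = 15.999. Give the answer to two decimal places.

Formula mass = 0.51·54.938 + 2.49·55.845 + 2·26.982 + 3·28.085 + 12·15.999 = 497.279 g/mol, of which 53.964 g is Al.
So Al makes up 53.964/497.279 = 0.1085 of the mass, i.e. 10.85%.

10.85 weight percent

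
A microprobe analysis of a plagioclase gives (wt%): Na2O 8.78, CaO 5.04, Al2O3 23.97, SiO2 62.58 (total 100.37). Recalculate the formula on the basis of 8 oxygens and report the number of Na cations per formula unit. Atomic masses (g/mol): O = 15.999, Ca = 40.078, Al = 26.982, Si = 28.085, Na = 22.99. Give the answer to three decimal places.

0.751 Na apfu

Na2O (M=61.979): mol = 0.14166; Na = 0.28332, O = 0.14166.
CaO (M=56.077): mol = 0.08988; Ca = 0.08988, O = 0.08988.
Al2O3 (M=101.961): mol = 0.23509; Al = 0.47018, O = 0.70527.
SiO2 (M=60.083): mol = 1.04156; Si = 1.04156, O = 2.08312.
ΣO = 3.01993; factor = 8/ΣO = 2.64907.
Na apfu = 0.28332 × 2.64907 = 0.751.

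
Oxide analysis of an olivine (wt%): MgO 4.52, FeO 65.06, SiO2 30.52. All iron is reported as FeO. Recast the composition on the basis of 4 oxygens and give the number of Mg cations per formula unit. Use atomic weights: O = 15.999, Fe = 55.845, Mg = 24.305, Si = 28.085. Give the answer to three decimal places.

0.221 Mg apfu

MgO (M=40.304): mol = 0.11215; Mg = 0.11215, O = 0.11215.
FeO (M=71.844): mol = 0.90557; Fe = 0.90557, O = 0.90557.
SiO2 (M=60.083): mol = 0.50796; Si = 0.50796, O = 1.01592.
ΣO = 2.03364; factor = 4/ΣO = 1.96692.
Mg apfu = 0.11215 × 1.96692 = 0.221.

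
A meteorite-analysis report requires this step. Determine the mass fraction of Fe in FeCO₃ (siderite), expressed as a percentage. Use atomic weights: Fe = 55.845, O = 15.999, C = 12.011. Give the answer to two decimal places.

Molar mass of FeCO₃: 1×55.845 + 1×12.011 + 3×15.999 = 115.853 g/mol.
Mass of Fe per formula unit: 1 × 55.845 = 55.845 g.
Weight fraction Fe = 55.845 / 115.853 = 0.4820.

48.20 weight percent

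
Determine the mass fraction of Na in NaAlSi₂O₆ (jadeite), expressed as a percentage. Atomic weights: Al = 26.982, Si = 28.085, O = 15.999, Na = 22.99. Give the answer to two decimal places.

11.37 wt%

M(NaAlSi₂O₆) = 202.136 g/mol.
Na contributes 1 × 22.99 = 22.990 g per mole.
22.990/202.136 = 0.1137 → 11.37%.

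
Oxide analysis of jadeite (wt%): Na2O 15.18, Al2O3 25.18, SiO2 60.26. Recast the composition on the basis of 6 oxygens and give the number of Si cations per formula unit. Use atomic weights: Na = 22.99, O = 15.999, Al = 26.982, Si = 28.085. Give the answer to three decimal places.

Na2O: 15.18/61.979 = 0.24492 mol → 0.48984 mol Na, 0.24492 mol O.
Al2O3: 25.18/101.961 = 0.24696 mol → 0.49392 mol Al, 0.74088 mol O.
SiO2: 60.26/60.083 = 1.00295 mol → 1.00295 mol Si, 2.00590 mol O.
Total oxygen = 2.99170 mol. Normalization factor = 6/2.99170 = 2.00555.
Si per 6 O = 1.00295 × 2.00555 = 2.011.

2.011 Si apfu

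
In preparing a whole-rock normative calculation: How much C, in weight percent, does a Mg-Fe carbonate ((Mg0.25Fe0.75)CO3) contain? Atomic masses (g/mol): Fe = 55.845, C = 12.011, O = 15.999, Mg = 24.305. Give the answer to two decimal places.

Molar mass of (Mg0.25Fe0.75)CO3: 0.25·24.305 + 0.75·55.845 + 1·12.011 + 3·15.999 = 107.968 g/mol.
Mass of C per formula unit: 1 × 12.011 = 12.011 g.
Weight fraction C = 12.011 / 107.968 = 0.1112.

11.12 weight percent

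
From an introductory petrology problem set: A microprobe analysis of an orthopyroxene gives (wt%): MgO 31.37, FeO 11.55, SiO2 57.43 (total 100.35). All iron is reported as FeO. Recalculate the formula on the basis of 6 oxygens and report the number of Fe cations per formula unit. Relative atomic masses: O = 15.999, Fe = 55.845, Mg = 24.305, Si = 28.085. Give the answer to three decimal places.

MgO: 31.37/40.304 = 0.77833 mol → 0.77833 mol Mg, 0.77833 mol O.
FeO: 11.55/71.844 = 0.16076 mol → 0.16076 mol Fe, 0.16076 mol O.
SiO2: 57.43/60.083 = 0.95584 mol → 0.95584 mol Si, 1.91168 mol O.
Total oxygen = 2.85077 mol. Normalization factor = 6/2.85077 = 2.10469.
Fe per 6 O = 0.16076 × 2.10469 = 0.338.

0.338 Fe apfu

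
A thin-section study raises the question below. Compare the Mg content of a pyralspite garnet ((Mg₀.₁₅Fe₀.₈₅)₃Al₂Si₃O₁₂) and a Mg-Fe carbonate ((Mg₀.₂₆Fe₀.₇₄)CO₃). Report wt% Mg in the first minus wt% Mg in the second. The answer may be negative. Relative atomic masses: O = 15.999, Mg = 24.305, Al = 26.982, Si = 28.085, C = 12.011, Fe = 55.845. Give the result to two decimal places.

First mineral: 10.937 g Mg in 483.549 g formula = 2.26 wt% Mg.
Second mineral: 6.319 g Mg in 107.653 g formula = 5.87 wt% Mg.
2.26% − 5.87% gives a difference of -3.61 percentage points.

-3.61 percentage points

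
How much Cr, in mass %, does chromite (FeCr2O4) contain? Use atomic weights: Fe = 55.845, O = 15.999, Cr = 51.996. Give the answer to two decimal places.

Formula mass = 1·55.845 + 2·51.996 + 4·15.999 = 223.833 g/mol, of which 103.992 g is Cr.
So Cr makes up 103.992/223.833 = 0.4646 of the mass, i.e. 46.46%.

46.46 mass %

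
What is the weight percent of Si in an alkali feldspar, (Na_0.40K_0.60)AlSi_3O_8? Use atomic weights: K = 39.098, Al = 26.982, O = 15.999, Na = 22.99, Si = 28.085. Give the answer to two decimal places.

Formula mass = 0.40*22.99 + 0.60*39.098 + 1*26.982 + 3*28.085 + 8*15.999 = 271.884 g/mol, of which 84.255 g is Si.
So Si makes up 84.255/271.884 = 0.3099 of the mass, i.e. 30.99%.

30.99 weight percent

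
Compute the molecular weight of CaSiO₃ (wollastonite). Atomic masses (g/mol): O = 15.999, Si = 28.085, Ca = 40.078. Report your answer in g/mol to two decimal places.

116.16 g/mol

M = 1*40.078 + 1*28.085 + 3*15.999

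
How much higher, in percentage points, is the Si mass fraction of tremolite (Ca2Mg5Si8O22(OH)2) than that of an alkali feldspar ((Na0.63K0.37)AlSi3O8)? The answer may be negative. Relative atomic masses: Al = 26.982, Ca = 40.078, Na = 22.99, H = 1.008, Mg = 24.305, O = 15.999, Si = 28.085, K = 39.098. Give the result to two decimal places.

M(Ca2Mg5Si8O22(OH)2) = 812.353 g/mol, so wt% Si = 224.680/812.353 × 100 = 27.66%.
M((Na0.63K0.37)AlSi3O8) = 268.179 g/mol, so wt% Si = 84.255/268.179 × 100 = 31.42%.
27.66 − 31.42 = -3.76 pp.

-3.76 percentage points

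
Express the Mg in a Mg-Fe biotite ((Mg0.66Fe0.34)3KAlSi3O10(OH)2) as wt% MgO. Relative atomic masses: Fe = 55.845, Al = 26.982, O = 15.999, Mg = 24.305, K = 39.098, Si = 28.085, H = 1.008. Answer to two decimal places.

Molar mass of (Mg0.66Fe0.34)3KAlSi3O10(OH)2 = 1.98·24.305 + 1.02·55.845 + 1·39.098 + 1·26.982 + 3·28.085 + 12·15.999 + 2·1.008 = 449.425 g/mol.
Each formula unit contains 1.98 Mg, equivalent to 1.98/1 = 1.9800 mol MgO.
M(MgO) = 1×24.305 + 1×15.999 = 40.304 g/mol.
Mass of MgO per formula unit = 1.9800 × 40.304 = 79.802 g.
MgO wt% = 79.802 / 449.425 × 100 = 17.76%.

17.76 wt%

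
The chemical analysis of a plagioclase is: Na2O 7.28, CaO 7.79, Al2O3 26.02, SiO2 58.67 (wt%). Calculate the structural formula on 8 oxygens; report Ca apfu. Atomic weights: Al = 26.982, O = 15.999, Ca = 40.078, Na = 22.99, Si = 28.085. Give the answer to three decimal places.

Na2O: 7.28/61.979 = 0.11746 mol → 0.23492 mol Na, 0.11746 mol O.
CaO: 7.79/56.077 = 0.13892 mol → 0.13892 mol Ca, 0.13892 mol O.
Al2O3: 26.02/101.961 = 0.25520 mol → 0.51040 mol Al, 0.76560 mol O.
SiO2: 58.67/60.083 = 0.97648 mol → 0.97648 mol Si, 1.95296 mol O.
Total oxygen = 2.97494 mol. Normalization factor = 8/2.97494 = 2.68913.
Ca per 8 O = 0.13892 × 2.68913 = 0.374.

0.374 Ca apfu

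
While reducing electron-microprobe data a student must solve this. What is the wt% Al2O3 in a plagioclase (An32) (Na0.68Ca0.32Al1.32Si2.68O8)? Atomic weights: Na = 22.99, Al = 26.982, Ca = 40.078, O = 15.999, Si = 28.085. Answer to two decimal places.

Formula mass = 267.334 g/mol.
1.32 Al → 0.6600 mol Al2O3 per formula unit; M(Al2O3) = 101.961, so Al2O3 mass = 67.294 g.
67.294/267.334 × 100 = 25.17 wt%.

25.17 wt%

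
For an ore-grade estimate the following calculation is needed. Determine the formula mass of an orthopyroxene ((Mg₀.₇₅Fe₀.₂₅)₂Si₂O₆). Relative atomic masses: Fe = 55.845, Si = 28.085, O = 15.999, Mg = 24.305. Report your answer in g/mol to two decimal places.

216.54 g/mol

M = 1.50*24.305 + 0.50*55.845 + 2*28.085 + 6*15.999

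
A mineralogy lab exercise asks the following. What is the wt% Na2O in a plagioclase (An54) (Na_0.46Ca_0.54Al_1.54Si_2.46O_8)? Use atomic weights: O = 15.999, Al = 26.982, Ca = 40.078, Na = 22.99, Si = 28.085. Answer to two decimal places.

Molar mass of Na_0.46Ca_0.54Al_1.54Si_2.46O_8 = 0.46*22.99 + 0.54*40.078 + 1.54*26.982 + 2.46*28.085 + 8*15.999 = 270.851 g/mol.
Each formula unit contains 0.46 Na, equivalent to 0.46/2 = 0.2300 mol Na2O.
M(Na2O) = 2×22.99 + 1×15.999 = 61.979 g/mol.
Mass of Na2O per formula unit = 0.2300 × 61.979 = 14.255 g.
Na2O wt% = 14.255 / 270.851 × 100 = 5.26%.

5.26 wt%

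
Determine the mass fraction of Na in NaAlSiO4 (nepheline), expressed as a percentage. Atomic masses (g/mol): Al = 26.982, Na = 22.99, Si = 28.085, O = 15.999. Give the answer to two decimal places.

16.18 mass %

M(NaAlSiO4) = 142.053 g/mol.
Na contributes 1 × 22.99 = 22.990 g per mole.
22.990/142.053 = 0.1618 → 16.18%.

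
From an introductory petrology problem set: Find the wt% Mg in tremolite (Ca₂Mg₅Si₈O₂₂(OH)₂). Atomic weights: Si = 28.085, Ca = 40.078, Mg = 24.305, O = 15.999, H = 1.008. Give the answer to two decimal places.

14.96 mass %

Formula mass = 2*40.078 + 5*24.305 + 8*28.085 + 24*15.999 + 2*1.008 = 812.353 g/mol, of which 121.525 g is Mg.
So Mg makes up 121.525/812.353 = 0.1496 of the mass, i.e. 14.96%.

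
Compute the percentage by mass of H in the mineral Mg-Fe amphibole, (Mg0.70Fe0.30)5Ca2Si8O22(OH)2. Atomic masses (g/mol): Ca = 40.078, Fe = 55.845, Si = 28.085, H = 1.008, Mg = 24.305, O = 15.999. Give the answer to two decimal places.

M((Mg0.70Fe0.30)5Ca2Si8O22(OH)2) = 859.663 g/mol.
H contributes 2 × 1.008 = 2.016 g per mole.
2.016/859.663 = 0.0023 → 0.23%.

0.23 weight percent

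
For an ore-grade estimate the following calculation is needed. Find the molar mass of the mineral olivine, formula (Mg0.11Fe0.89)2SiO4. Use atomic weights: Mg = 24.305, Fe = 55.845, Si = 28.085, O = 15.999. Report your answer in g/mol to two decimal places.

196.83 g/mol

The formula mass is the sum 0.22*24.305 + 1.78*55.845 + 1*28.085 + 4*15.999.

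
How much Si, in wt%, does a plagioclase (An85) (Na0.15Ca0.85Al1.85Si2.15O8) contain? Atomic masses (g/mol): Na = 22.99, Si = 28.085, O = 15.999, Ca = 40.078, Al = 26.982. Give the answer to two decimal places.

21.89 wt%

Formula mass = 0.15*22.99 + 0.85*40.078 + 1.85*26.982 + 2.15*28.085 + 8*15.999 = 275.806 g/mol, of which 60.383 g is Si.
So Si makes up 60.383/275.806 = 0.2189 of the mass, i.e. 21.89%.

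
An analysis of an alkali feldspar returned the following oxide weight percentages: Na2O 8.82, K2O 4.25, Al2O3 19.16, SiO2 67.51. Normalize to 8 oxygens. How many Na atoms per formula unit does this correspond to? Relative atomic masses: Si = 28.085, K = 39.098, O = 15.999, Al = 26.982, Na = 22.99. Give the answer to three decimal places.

Na2O: 8.82/61.979 = 0.14231 mol → 0.28462 mol Na, 0.14231 mol O.
K2O: 4.25/94.195 = 0.04512 mol → 0.09024 mol K, 0.04512 mol O.
Al2O3: 19.16/101.961 = 0.18791 mol → 0.37582 mol Al, 0.56373 mol O.
SiO2: 67.51/60.083 = 1.12361 mol → 1.12361 mol Si, 2.24722 mol O.
Total oxygen = 2.99838 mol. Normalization factor = 8/2.99838 = 2.66811.
Na per 8 O = 0.28462 × 2.66811 = 0.759.

0.759 Na apfu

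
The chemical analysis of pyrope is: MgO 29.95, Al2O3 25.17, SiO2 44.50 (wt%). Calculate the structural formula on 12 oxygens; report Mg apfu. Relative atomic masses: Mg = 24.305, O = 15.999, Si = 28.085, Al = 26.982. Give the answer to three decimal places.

3.008 Mg apfu

29.95 wt% MgO ÷ 40.304 g/mol = 0.74310 mol, giving 0.74310 Mg and 0.74310 O.
25.17 wt% Al2O3 ÷ 101.961 g/mol = 0.24686 mol, giving 0.49372 Al and 0.74058 O.
44.50 wt% SiO2 ÷ 60.083 g/mol = 0.74064 mol, giving 0.74064 Si and 1.48128 O.
Oxygen sums to 2.96496; scaling by 12/2.96496 = 4.04727 puts the formula on 12 O.
Mg: 0.74310 × 4.04727 = 3.008 atoms per formula unit.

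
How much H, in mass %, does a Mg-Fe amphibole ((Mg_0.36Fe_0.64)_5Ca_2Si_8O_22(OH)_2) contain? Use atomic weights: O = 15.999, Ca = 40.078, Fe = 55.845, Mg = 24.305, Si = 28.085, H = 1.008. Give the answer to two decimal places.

Molar mass of (Mg_0.36Fe_0.64)_5Ca_2Si_8O_22(OH)_2: 1.80·24.305 + 3.20·55.845 + 2·40.078 + 8·28.085 + 24·15.999 + 2·1.008 = 913.281 g/mol.
Mass of H per formula unit: 2 × 1.008 = 2.016 g.
Weight fraction H = 2.016 / 913.281 = 0.0022.

0.22 mass %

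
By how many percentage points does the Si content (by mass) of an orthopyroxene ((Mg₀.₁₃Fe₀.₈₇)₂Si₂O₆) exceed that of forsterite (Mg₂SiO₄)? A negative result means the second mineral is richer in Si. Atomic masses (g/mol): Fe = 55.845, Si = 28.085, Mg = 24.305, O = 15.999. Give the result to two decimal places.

M((Mg₀.₁₃Fe₀.₈₇)₂Si₂O₆) = 255.654 g/mol, so wt% Si = 56.170/255.654 × 100 = 21.97%.
M(Mg₂SiO₄) = 140.691 g/mol, so wt% Si = 28.085/140.691 × 100 = 19.96%.
21.97 − 19.96 = 2.01 pp.

2.01 percentage points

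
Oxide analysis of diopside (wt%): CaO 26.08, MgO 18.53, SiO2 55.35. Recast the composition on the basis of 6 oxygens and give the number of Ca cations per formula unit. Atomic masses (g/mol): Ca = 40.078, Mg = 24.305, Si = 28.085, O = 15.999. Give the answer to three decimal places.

26.08 wt% CaO ÷ 56.077 g/mol = 0.46507 mol, giving 0.46507 Ca and 0.46507 O.
18.53 wt% MgO ÷ 40.304 g/mol = 0.45976 mol, giving 0.45976 Mg and 0.45976 O.
55.35 wt% SiO2 ÷ 60.083 g/mol = 0.92123 mol, giving 0.92123 Si and 1.84246 O.
Oxygen sums to 2.76729; scaling by 6/2.76729 = 2.16819 puts the formula on 6 O.
Ca: 0.46507 × 2.16819 = 1.008 atoms per formula unit.

1.008 Ca apfu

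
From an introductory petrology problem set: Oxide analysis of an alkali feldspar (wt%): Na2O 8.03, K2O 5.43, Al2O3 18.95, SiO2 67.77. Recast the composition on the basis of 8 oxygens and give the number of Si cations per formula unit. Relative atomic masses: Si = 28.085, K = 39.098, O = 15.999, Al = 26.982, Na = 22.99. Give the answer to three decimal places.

3.007 Si apfu

8.03 wt% Na2O ÷ 61.979 g/mol = 0.12956 mol, giving 0.25912 Na and 0.12956 O.
5.43 wt% K2O ÷ 94.195 g/mol = 0.05765 mol, giving 0.11530 K and 0.05765 O.
18.95 wt% Al2O3 ÷ 101.961 g/mol = 0.18586 mol, giving 0.37172 Al and 0.55758 O.
67.77 wt% SiO2 ÷ 60.083 g/mol = 1.12794 mol, giving 1.12794 Si and 2.25588 O.
Oxygen sums to 3.00067; scaling by 8/3.00067 = 2.66607 puts the formula on 8 O.
Si: 1.12794 × 2.66607 = 3.007 atoms per formula unit.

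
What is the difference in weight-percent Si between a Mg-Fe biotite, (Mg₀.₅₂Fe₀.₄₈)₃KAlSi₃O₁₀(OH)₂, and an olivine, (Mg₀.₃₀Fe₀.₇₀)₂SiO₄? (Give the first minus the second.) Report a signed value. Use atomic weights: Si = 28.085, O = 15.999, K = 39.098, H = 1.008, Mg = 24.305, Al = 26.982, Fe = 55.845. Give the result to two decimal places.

Si in (Mg₀.₅₂Fe₀.₄₈)₃KAlSi₃O₁₀(OH)₂: molar mass 462.672 g/mol; 3×28.085 = 84.255 g → 18.21 wt%.
Si in (Mg₀.₃₀Fe₀.₇₀)₂SiO₄: molar mass 184.847 g/mol; 1×28.085 = 28.085 g → 15.19 wt%.
Difference = 18.21 − 15.19 = 3.02 percentage points.

3.02 percentage points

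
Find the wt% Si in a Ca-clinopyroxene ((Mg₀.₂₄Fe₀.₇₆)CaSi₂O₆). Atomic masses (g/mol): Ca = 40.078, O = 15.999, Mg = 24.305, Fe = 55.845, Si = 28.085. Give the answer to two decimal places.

Formula mass = 0.24×24.305 + 0.76×55.845 + 1×40.078 + 2×28.085 + 6×15.999 = 240.517 g/mol, of which 56.170 g is Si.
So Si makes up 56.170/240.517 = 0.2335 of the mass, i.e. 23.35%.

23.35 mass %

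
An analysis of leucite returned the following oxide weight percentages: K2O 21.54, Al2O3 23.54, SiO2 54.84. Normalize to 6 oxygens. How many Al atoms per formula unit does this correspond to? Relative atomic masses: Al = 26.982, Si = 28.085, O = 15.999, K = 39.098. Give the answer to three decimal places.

K2O: 21.54/94.195 = 0.22867 mol → 0.45734 mol K, 0.22867 mol O.
Al2O3: 23.54/101.961 = 0.23087 mol → 0.46174 mol Al, 0.69261 mol O.
SiO2: 54.84/60.083 = 0.91274 mol → 0.91274 mol Si, 1.82548 mol O.
Total oxygen = 2.74676 mol. Normalization factor = 6/2.74676 = 2.18439.
Al per 6 O = 0.46174 × 2.18439 = 1.009.

1.009 Al apfu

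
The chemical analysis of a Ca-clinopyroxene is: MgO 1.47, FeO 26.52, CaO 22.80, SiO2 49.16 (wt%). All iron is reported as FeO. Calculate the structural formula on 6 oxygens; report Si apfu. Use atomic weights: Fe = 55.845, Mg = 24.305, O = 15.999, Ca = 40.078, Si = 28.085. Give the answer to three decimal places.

2.005 Si apfu

MgO (M=40.304): mol = 0.03647; Mg = 0.03647, O = 0.03647.
FeO (M=71.844): mol = 0.36913; Fe = 0.36913, O = 0.36913.
CaO (M=56.077): mol = 0.40658; Ca = 0.40658, O = 0.40658.
SiO2 (M=60.083): mol = 0.81820; Si = 0.81820, O = 1.63640.
ΣO = 2.44858; factor = 6/ΣO = 2.45040.
Si apfu = 0.81820 × 2.45040 = 2.005.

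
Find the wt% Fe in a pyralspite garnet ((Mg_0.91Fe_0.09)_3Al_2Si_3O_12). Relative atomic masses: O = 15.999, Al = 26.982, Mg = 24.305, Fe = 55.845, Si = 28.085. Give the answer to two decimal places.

3.66 mass %

M((Mg_0.91Fe_0.09)_3Al_2Si_3O_12) = 411.638 g/mol.
Fe contributes 0.27 × 55.845 = 15.078 g per mole.
15.078/411.638 = 0.0366 → 3.66%.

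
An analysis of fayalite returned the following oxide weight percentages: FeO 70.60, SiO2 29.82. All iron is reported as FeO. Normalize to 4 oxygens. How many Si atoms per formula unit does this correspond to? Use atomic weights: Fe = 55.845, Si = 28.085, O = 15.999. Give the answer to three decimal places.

1.005 Si apfu

FeO (M=71.844): mol = 0.98268; Fe = 0.98268, O = 0.98268.
SiO2 (M=60.083): mol = 0.49631; Si = 0.49631, O = 0.99262.
ΣO = 1.97530; factor = 4/ΣO = 2.02501.
Si apfu = 0.49631 × 2.02501 = 1.005.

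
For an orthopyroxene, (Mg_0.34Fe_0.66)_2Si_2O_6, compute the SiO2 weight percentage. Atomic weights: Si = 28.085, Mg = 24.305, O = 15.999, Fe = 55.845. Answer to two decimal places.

49.57 wt%

Molar mass of (Mg_0.34Fe_0.66)_2Si_2O_6 = 0.68·24.305 + 1.32·55.845 + 2·28.085 + 6·15.999 = 242.407 g/mol.
Each formula unit contains 2 Si, equivalent to 2/1 = 2.0000 mol SiO2.
M(SiO2) = 1×28.085 + 2×15.999 = 60.083 g/mol.
Mass of SiO2 per formula unit = 2.0000 × 60.083 = 120.166 g.
SiO2 wt% = 120.166 / 242.407 × 100 = 49.57%.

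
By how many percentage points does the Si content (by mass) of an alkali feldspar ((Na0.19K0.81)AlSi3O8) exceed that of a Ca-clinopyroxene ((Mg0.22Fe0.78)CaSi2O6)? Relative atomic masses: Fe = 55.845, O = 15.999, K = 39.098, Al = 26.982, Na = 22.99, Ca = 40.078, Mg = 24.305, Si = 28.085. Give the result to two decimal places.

M((Na0.19K0.81)AlSi3O8) = 275.266 g/mol, so wt% Si = 84.255/275.266 × 100 = 30.61%.
M((Mg0.22Fe0.78)CaSi2O6) = 241.148 g/mol, so wt% Si = 56.170/241.148 × 100 = 23.29%.
30.61 − 23.29 = 7.32 pp.

7.32 percentage points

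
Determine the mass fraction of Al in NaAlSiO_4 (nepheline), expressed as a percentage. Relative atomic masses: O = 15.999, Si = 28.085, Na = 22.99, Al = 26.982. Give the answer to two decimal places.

M(NaAlSiO_4) = 142.053 g/mol.
Al contributes 1 × 26.982 = 26.982 g per mole.
26.982/142.053 = 0.1899 → 18.99%.

18.99 wt%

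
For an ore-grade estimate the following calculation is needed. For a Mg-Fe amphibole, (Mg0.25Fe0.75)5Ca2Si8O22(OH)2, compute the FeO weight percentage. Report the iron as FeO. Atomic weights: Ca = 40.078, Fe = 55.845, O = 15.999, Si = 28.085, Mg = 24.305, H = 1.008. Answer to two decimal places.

M((Mg0.25Fe0.75)5Ca2Si8O22(OH)2) = 930.628 g/mol; M(FeO) = 71.844 g/mol.
Moles FeO per formula unit = 3.75 Fe ÷ 1 = 3.7500.
FeO fraction = (3.7500 × 71.844) / 930.628 = 269.415/930.628 = 0.2895.

28.95 wt%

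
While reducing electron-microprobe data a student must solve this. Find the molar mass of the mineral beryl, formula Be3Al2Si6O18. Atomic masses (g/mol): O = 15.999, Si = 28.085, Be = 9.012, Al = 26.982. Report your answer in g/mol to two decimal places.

Be: 3 × 9.012 = 27.0360
Al: 2 × 26.982 = 53.9640
Si: 6 × 28.085 = 168.5100
O: 18 × 15.999 = 287.9820
Summing the contributions gives the formula mass.

537.49 g/mol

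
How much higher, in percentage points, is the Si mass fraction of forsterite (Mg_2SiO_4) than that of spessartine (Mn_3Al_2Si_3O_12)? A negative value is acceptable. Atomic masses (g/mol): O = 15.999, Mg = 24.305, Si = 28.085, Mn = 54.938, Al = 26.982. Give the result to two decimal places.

2.94 percentage points

Si in Mg_2SiO_4: molar mass 140.691 g/mol; 1×28.085 = 28.085 g → 19.96 wt%.
Si in Mn_3Al_2Si_3O_12: molar mass 495.021 g/mol; 3×28.085 = 84.255 g → 17.02 wt%.
Difference = 19.96 − 17.02 = 2.94 percentage points.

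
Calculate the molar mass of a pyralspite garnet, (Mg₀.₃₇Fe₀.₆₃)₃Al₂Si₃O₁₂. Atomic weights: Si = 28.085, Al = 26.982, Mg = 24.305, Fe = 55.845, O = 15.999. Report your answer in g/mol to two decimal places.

462.73 g/mol

The formula mass is the sum 1.11*24.305 + 1.89*55.845 + 2*26.982 + 3*28.085 + 12*15.999.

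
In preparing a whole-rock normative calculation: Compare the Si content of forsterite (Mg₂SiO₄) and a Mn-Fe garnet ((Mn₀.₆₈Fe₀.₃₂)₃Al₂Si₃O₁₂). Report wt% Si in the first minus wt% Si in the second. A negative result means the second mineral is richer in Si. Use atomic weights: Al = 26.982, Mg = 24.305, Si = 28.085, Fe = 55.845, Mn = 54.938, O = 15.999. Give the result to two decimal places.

Si in Mg₂SiO₄: molar mass 140.691 g/mol; 1×28.085 = 28.085 g → 19.96 wt%.
Si in (Mn₀.₆₈Fe₀.₃₂)₃Al₂Si₃O₁₂: molar mass 495.892 g/mol; 3×28.085 = 84.255 g → 16.99 wt%.
Difference = 19.96 − 16.99 = 2.97 percentage points.

2.97 percentage points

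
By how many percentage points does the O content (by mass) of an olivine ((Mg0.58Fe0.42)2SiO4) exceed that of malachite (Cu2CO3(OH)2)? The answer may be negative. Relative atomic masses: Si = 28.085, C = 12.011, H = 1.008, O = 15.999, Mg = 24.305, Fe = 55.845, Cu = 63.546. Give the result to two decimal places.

O in (Mg0.58Fe0.42)2SiO4: molar mass 167.185 g/mol; 4×15.999 = 63.996 g → 38.28 wt%.
O in Cu2CO3(OH)2: molar mass 221.114 g/mol; 5×15.999 = 79.995 g → 36.18 wt%.
Difference = 38.28 − 36.18 = 2.10 percentage points.

2.10 percentage points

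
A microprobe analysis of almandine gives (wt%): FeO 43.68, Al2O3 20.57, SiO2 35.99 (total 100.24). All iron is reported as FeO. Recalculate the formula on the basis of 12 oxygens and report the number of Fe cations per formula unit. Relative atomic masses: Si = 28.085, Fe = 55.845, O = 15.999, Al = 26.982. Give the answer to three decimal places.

3.026 Fe apfu

43.68 wt% FeO ÷ 71.844 g/mol = 0.60798 mol, giving 0.60798 Fe and 0.60798 O.
20.57 wt% Al2O3 ÷ 101.961 g/mol = 0.20174 mol, giving 0.40348 Al and 0.60522 O.
35.99 wt% SiO2 ÷ 60.083 g/mol = 0.59900 mol, giving 0.59900 Si and 1.19800 O.
Oxygen sums to 2.41120; scaling by 12/2.41120 = 4.97678 puts the formula on 12 O.
Fe: 0.60798 × 4.97678 = 3.026 atoms per formula unit.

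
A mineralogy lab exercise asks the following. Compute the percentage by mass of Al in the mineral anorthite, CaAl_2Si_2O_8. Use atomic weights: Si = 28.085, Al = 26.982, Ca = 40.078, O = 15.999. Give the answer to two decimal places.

M(CaAl_2Si_2O_8) = 278.204 g/mol.
Al contributes 2 × 26.982 = 53.964 g per mole.
53.964/278.204 = 0.1940 → 19.40%.

19.40 weight percent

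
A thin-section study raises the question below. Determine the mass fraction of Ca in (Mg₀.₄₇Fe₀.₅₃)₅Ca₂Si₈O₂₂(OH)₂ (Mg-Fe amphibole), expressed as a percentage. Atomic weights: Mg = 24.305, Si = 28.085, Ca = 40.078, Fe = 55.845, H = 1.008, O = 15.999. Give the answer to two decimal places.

Molar mass of (Mg₀.₄₇Fe₀.₅₃)₅Ca₂Si₈O₂₂(OH)₂: 2.35·24.305 + 2.65·55.845 + 2·40.078 + 8·28.085 + 24·15.999 + 2·1.008 = 895.934 g/mol.
Mass of Ca per formula unit: 2 × 40.078 = 80.156 g.
Weight fraction Ca = 80.156 / 895.934 = 0.0895.

8.95 wt%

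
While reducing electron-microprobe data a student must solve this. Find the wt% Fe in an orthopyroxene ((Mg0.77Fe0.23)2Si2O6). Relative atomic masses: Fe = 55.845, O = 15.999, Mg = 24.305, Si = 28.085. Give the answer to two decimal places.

Formula mass = 1.54*24.305 + 0.46*55.845 + 2*28.085 + 6*15.999 = 215.282 g/mol, of which 25.689 g is Fe.
So Fe makes up 25.689/215.282 = 0.1193 of the mass, i.e. 11.93%.

11.93 wt%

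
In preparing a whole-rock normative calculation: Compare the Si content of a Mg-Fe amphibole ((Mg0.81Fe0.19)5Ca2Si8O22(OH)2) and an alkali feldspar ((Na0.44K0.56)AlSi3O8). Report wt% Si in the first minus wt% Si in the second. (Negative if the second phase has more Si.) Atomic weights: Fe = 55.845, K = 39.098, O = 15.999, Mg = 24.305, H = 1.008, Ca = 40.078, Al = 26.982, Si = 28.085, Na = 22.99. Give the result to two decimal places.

-4.39 percentage points

M((Mg0.81Fe0.19)5Ca2Si8O22(OH)2) = 842.316 g/mol, so wt% Si = 224.680/842.316 × 100 = 26.67%.
M((Na0.44K0.56)AlSi3O8) = 271.239 g/mol, so wt% Si = 84.255/271.239 × 100 = 31.06%.
26.67 − 31.06 = -4.39 pp.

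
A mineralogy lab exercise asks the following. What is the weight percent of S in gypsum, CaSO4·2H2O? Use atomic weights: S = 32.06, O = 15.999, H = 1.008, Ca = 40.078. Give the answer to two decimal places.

18.62 weight percent

Molar mass of CaSO4·2H2O: 1·40.078 + 1·32.06 + 6·15.999 + 4·1.008 = 172.164 g/mol.
Mass of S per formula unit: 1 × 32.06 = 32.060 g.
Weight fraction S = 32.060 / 172.164 = 0.1862.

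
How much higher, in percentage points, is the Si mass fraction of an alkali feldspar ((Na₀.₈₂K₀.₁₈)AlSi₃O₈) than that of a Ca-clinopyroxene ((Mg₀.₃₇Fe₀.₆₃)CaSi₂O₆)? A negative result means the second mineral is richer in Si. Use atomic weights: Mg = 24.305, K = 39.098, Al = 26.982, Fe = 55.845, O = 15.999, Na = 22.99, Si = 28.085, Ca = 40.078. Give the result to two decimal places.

Si in (Na₀.₈₂K₀.₁₈)AlSi₃O₈: molar mass 265.118 g/mol; 3×28.085 = 84.255 g → 31.78 wt%.
Si in (Mg₀.₃₇Fe₀.₆₃)CaSi₂O₆: molar mass 236.417 g/mol; 2×28.085 = 56.170 g → 23.76 wt%.
Difference = 31.78 − 23.76 = 8.02 percentage points.

8.02 percentage points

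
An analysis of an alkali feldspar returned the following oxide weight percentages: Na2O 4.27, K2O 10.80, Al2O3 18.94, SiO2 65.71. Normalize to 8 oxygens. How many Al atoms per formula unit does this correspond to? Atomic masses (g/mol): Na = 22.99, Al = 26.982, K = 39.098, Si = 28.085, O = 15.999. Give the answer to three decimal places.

4.27 wt% Na2O ÷ 61.979 g/mol = 0.06889 mol, giving 0.13778 Na and 0.06889 O.
10.80 wt% K2O ÷ 94.195 g/mol = 0.11466 mol, giving 0.22932 K and 0.11466 O.
18.94 wt% Al2O3 ÷ 101.961 g/mol = 0.18576 mol, giving 0.37152 Al and 0.55728 O.
65.71 wt% SiO2 ÷ 60.083 g/mol = 1.09365 mol, giving 1.09365 Si and 2.18730 O.
Oxygen sums to 2.92813; scaling by 8/2.92813 = 2.73212 puts the formula on 8 O.
Al: 0.37152 × 2.73212 = 1.015 atoms per formula unit.

1.015 Al apfu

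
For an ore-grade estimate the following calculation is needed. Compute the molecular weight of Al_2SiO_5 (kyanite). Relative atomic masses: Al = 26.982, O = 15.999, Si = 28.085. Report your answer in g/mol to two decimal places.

M = 2×26.982 + 1×28.085 + 5×15.999

162.04 g/mol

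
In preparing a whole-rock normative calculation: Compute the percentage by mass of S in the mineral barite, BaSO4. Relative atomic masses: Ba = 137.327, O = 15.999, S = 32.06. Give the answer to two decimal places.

13.74 weight percent

Formula mass = 1·137.327 + 1·32.06 + 4·15.999 = 233.383 g/mol, of which 32.060 g is S.
So S makes up 32.060/233.383 = 0.1374 of the mass, i.e. 13.74%.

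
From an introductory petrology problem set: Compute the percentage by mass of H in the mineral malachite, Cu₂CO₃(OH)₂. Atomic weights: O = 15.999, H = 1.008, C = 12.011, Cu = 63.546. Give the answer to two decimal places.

Formula mass = 2·63.546 + 1·12.011 + 5·15.999 + 2·1.008 = 221.114 g/mol, of which 2.016 g is H.
So H makes up 2.016/221.114 = 0.0091 of the mass, i.e. 0.91%.

0.91 wt%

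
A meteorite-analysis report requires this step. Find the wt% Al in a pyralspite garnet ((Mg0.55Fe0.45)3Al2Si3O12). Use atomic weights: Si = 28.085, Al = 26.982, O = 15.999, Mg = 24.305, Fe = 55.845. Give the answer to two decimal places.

Molar mass of (Mg0.55Fe0.45)3Al2Si3O12: 1.65·24.305 + 1.35·55.845 + 2·26.982 + 3·28.085 + 12·15.999 = 445.701 g/mol.
Mass of Al per formula unit: 2 × 26.982 = 53.964 g.
Weight fraction Al = 53.964 / 445.701 = 0.1211.

12.11 mass %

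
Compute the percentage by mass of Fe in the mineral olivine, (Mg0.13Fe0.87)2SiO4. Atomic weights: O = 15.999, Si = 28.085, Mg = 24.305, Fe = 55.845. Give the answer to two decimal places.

49.69 wt%

Molar mass of (Mg0.13Fe0.87)2SiO4: 0.26*24.305 + 1.74*55.845 + 1*28.085 + 4*15.999 = 195.571 g/mol.
Mass of Fe per formula unit: 1.74 × 55.845 = 97.170 g.
Weight fraction Fe = 97.170 / 195.571 = 0.4969.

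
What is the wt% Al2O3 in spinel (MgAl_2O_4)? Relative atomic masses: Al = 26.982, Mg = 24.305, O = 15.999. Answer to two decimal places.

Formula mass = 142.265 g/mol.
2 Al → 1.0000 mol Al2O3 per formula unit; M(Al2O3) = 101.961, so Al2O3 mass = 101.961 g.
101.961/142.265 × 100 = 71.67 wt%.

71.67 wt%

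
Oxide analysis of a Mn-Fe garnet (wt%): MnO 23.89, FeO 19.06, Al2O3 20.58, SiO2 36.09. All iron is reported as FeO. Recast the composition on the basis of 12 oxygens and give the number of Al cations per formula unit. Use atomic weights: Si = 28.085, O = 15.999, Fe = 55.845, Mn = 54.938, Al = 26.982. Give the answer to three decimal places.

23.89 wt% MnO ÷ 70.937 g/mol = 0.33678 mol, giving 0.33678 Mn and 0.33678 O.
19.06 wt% FeO ÷ 71.844 g/mol = 0.26530 mol, giving 0.26530 Fe and 0.26530 O.
20.58 wt% Al2O3 ÷ 101.961 g/mol = 0.20184 mol, giving 0.40368 Al and 0.60552 O.
36.09 wt% SiO2 ÷ 60.083 g/mol = 0.60067 mol, giving 0.60067 Si and 1.20134 O.
Oxygen sums to 2.40894; scaling by 12/2.40894 = 4.98144 puts the formula on 12 O.
Al: 0.40368 × 4.98144 = 2.011 atoms per formula unit.

2.011 Al apfu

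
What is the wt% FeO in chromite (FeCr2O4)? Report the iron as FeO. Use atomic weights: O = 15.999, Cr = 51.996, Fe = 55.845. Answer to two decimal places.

32.10 wt%

Formula mass = 223.833 g/mol.
1 Fe → 1.0000 mol FeO per formula unit; M(FeO) = 71.844, so FeO mass = 71.844 g.
71.844/223.833 × 100 = 32.10 wt%.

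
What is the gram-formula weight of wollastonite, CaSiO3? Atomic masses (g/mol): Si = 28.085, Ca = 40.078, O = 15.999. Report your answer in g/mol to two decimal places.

116.16 g/mol

M = 1*40.078 + 1*28.085 + 3*15.999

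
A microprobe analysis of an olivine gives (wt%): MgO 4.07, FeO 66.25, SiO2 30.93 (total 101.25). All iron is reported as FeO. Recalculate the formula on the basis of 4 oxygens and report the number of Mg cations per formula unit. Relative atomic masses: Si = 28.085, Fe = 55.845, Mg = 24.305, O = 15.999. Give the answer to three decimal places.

0.197 Mg apfu

MgO (M=40.304): mol = 0.10098; Mg = 0.10098, O = 0.10098.
FeO (M=71.844): mol = 0.92214; Fe = 0.92214, O = 0.92214.
SiO2 (M=60.083): mol = 0.51479; Si = 0.51479, O = 1.02958.
ΣO = 2.05270; factor = 4/ΣO = 1.94865.
Mg apfu = 0.10098 × 1.94865 = 0.197.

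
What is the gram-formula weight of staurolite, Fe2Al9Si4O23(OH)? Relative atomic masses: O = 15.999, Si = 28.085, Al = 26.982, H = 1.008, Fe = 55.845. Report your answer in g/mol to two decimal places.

851.85 g/mol

M = 2×55.845 + 9×26.982 + 4×28.085 + 24×15.999 + 1×1.008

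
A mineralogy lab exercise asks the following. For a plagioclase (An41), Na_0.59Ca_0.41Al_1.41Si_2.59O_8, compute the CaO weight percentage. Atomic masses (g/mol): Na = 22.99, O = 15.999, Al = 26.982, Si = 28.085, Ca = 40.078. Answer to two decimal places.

8.55 wt%

Molar mass of Na_0.59Ca_0.41Al_1.41Si_2.59O_8 = 0.59·22.99 + 0.41·40.078 + 1.41·26.982 + 2.59·28.085 + 8·15.999 = 268.773 g/mol.
Each formula unit contains 0.41 Ca, equivalent to 0.41/1 = 0.4100 mol CaO.
M(CaO) = 1×40.078 + 1×15.999 = 56.077 g/mol.
Mass of CaO per formula unit = 0.4100 × 56.077 = 22.992 g.
CaO wt% = 22.992 / 268.773 × 100 = 8.55%.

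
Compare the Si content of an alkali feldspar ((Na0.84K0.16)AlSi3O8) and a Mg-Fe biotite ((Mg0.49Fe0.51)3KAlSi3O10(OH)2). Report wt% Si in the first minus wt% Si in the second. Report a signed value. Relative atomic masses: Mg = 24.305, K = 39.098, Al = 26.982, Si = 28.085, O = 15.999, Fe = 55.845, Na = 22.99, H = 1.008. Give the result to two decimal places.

First mineral: 84.255 g Si in 264.796 g formula = 31.82 wt% Si.
Second mineral: 84.255 g Si in 465.510 g formula = 18.10 wt% Si.
31.82% − 18.10% gives a difference of 13.72 percentage points.

13.72 percentage points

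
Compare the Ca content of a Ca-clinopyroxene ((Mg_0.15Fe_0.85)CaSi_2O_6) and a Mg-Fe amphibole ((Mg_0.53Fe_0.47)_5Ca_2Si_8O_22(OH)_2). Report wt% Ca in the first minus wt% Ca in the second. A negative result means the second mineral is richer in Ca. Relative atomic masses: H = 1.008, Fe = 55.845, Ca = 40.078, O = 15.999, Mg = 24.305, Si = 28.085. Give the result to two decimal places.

7.43 percentage points

Ca in (Mg_0.15Fe_0.85)CaSi_2O_6: molar mass 243.356 g/mol; 1×40.078 = 40.078 g → 16.47 wt%.
Ca in (Mg_0.53Fe_0.47)_5Ca_2Si_8O_22(OH)_2: molar mass 886.472 g/mol; 2×40.078 = 80.156 g → 9.04 wt%.
Difference = 16.47 − 9.04 = 7.43 percentage points.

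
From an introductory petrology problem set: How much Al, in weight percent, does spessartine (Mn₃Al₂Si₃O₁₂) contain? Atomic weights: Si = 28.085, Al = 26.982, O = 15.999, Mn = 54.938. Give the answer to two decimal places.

10.90 weight percent

M(Mn₃Al₂Si₃O₁₂) = 495.021 g/mol.
Al contributes 2 × 26.982 = 53.964 g per mole.
53.964/495.021 = 0.1090 → 10.90%.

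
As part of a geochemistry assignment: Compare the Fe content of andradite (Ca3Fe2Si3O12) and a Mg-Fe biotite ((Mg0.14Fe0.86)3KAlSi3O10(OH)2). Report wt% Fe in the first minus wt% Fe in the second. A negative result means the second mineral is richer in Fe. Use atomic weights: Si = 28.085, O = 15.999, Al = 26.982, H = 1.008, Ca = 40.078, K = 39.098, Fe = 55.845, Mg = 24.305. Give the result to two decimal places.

-6.92 percentage points

First mineral: 111.690 g Fe in 508.167 g formula = 21.98 wt% Fe.
Second mineral: 144.080 g Fe in 498.627 g formula = 28.90 wt% Fe.
21.98% − 28.90% gives a difference of -6.92 percentage points.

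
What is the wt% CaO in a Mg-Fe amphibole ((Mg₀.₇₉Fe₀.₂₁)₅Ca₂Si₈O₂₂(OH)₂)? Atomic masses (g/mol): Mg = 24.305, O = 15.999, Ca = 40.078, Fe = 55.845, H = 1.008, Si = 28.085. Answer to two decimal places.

M((Mg₀.₇₉Fe₀.₂₁)₅Ca₂Si₈O₂₂(OH)₂) = 845.470 g/mol; M(CaO) = 56.077 g/mol.
Moles CaO per formula unit = 2 Ca ÷ 1 = 2.0000.
CaO fraction = (2.0000 × 56.077) / 845.470 = 112.154/845.470 = 0.1327.

13.27 wt%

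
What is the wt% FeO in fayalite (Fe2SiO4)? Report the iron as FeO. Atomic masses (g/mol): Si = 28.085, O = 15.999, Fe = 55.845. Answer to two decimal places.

Formula mass = 203.771 g/mol.
2 Fe → 2.0000 mol FeO per formula unit; M(FeO) = 71.844, so FeO mass = 143.688 g.
143.688/203.771 × 100 = 70.51 wt%.

70.51 wt%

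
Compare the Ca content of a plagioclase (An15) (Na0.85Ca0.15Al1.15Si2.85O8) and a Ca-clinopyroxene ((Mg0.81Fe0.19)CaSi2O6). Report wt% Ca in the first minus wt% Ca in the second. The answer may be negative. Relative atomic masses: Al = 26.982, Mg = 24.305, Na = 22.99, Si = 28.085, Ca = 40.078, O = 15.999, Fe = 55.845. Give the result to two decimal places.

-15.74 percentage points

M(Na0.85Ca0.15Al1.15Si2.85O8) = 264.617 g/mol, so wt% Ca = 6.012/264.617 × 100 = 2.27%.
M((Mg0.81Fe0.19)CaSi2O6) = 222.540 g/mol, so wt% Ca = 40.078/222.540 × 100 = 18.01%.
2.27 − 18.01 = -15.74 pp.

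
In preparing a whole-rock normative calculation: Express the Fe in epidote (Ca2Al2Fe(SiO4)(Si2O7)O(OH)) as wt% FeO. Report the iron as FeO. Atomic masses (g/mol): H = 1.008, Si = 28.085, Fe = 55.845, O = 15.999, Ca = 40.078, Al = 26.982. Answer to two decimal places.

Molar mass of Ca2Al2Fe(SiO4)(Si2O7)O(OH) = 2×40.078 + 2×26.982 + 1×55.845 + 3×28.085 + 13×15.999 + 1×1.008 = 483.215 g/mol.
Each formula unit contains 1 Fe, equivalent to 1/1 = 1.0000 mol FeO.
M(FeO) = 1×55.845 + 1×15.999 = 71.844 g/mol.
Mass of FeO per formula unit = 1.0000 × 71.844 = 71.844 g.
FeO wt% = 71.844 / 483.215 × 100 = 14.87%.

14.87 wt%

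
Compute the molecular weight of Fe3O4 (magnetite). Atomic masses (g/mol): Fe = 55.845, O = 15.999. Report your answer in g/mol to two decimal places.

The formula mass is the sum 3·55.845 + 4·15.999.

231.53 g/mol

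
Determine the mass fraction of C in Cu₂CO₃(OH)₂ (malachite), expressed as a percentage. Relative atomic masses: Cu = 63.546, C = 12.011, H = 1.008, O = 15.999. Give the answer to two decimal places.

M(Cu₂CO₃(OH)₂) = 221.114 g/mol.
C contributes 1 × 12.011 = 12.011 g per mole.
12.011/221.114 = 0.0543 → 5.43%.

5.43 wt%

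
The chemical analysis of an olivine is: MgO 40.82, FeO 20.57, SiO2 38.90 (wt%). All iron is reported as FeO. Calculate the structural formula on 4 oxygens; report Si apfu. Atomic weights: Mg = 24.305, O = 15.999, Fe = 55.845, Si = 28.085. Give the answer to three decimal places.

MgO: 40.82/40.304 = 1.01280 mol → 1.01280 mol Mg, 1.01280 mol O.
FeO: 20.57/71.844 = 0.28631 mol → 0.28631 mol Fe, 0.28631 mol O.
SiO2: 38.90/60.083 = 0.64744 mol → 0.64744 mol Si, 1.29488 mol O.
Total oxygen = 2.59399 mol. Normalization factor = 4/2.59399 = 1.54203.
Si per 4 O = 0.64744 × 1.54203 = 0.998.

0.998 Si apfu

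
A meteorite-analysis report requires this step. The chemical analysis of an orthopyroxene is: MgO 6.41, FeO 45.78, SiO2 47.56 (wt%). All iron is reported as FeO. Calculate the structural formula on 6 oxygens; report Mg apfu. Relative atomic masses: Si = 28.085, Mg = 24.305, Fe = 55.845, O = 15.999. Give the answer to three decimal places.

0.401 Mg apfu

MgO (M=40.304): mol = 0.15904; Mg = 0.15904, O = 0.15904.
FeO (M=71.844): mol = 0.63721; Fe = 0.63721, O = 0.63721.
SiO2 (M=60.083): mol = 0.79157; Si = 0.79157, O = 1.58314.
ΣO = 2.37939; factor = 6/ΣO = 2.52165.
Mg apfu = 0.15904 × 2.52165 = 0.401.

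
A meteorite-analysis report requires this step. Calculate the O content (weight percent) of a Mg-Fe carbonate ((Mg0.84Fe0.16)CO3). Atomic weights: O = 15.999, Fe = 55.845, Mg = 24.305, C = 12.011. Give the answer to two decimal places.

Molar mass of (Mg0.84Fe0.16)CO3: 0.84×24.305 + 0.16×55.845 + 1×12.011 + 3×15.999 = 89.359 g/mol.
Mass of O per formula unit: 3 × 15.999 = 47.997 g.
Weight fraction O = 47.997 / 89.359 = 0.5371.

53.71 weight percent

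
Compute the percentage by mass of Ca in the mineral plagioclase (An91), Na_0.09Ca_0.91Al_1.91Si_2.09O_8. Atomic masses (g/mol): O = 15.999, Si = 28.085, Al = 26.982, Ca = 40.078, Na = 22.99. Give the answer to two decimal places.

13.18 wt%

Formula mass = 0.09·22.99 + 0.91·40.078 + 1.91·26.982 + 2.09·28.085 + 8·15.999 = 276.765 g/mol, of which 36.471 g is Ca.
So Ca makes up 36.471/276.765 = 0.1318 of the mass, i.e. 13.18%.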